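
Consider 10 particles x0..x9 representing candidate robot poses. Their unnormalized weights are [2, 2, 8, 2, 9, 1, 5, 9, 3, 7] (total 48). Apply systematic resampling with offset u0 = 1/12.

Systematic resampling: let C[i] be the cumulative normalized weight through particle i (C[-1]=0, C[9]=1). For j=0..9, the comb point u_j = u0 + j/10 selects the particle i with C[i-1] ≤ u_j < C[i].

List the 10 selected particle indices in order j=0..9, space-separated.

C = [1/24, 1/12, 1/4, 7/24, 23/48, 1/2, 29/48, 19/24, 41/48, 1]
j=0: u_0=1/12 ∈ [1/12, 1/4) → index 2
j=1: u_1=11/60 ∈ [1/12, 1/4) → index 2
j=2: u_2=17/60 ∈ [1/4, 7/24) → index 3
j=3: u_3=23/60 ∈ [7/24, 23/48) → index 4
j=4: u_4=29/60 ∈ [23/48, 1/2) → index 5
j=5: u_5=7/12 ∈ [1/2, 29/48) → index 6
j=6: u_6=41/60 ∈ [29/48, 19/24) → index 7
j=7: u_7=47/60 ∈ [29/48, 19/24) → index 7
j=8: u_8=53/60 ∈ [41/48, 1) → index 9
j=9: u_9=59/60 ∈ [41/48, 1) → index 9

2 2 3 4 5 6 7 7 9 9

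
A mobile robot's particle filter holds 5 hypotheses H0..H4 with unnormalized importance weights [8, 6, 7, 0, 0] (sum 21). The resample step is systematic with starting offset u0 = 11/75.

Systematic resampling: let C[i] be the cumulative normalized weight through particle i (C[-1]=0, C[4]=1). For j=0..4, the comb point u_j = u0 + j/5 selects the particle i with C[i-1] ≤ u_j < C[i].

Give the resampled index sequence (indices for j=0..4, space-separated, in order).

C = [8/21, 2/3, 1, 1, 1]
j=0: u_0=11/75 ∈ [0, 8/21) → index 0
j=1: u_1=26/75 ∈ [0, 8/21) → index 0
j=2: u_2=41/75 ∈ [8/21, 2/3) → index 1
j=3: u_3=56/75 ∈ [2/3, 1) → index 2
j=4: u_4=71/75 ∈ [2/3, 1) → index 2

0 0 1 2 2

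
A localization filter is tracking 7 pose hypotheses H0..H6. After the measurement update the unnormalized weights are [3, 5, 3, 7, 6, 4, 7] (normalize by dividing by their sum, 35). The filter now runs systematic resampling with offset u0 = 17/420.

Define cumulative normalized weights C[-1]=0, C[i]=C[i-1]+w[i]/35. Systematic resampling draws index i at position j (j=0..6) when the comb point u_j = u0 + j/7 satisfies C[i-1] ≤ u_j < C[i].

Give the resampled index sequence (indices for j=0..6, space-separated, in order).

0 1 3 3 4 5 6

C = [3/35, 8/35, 11/35, 18/35, 24/35, 4/5, 1]
j=0: u_0=17/420 ∈ [0, 3/35) → index 0
j=1: u_1=11/60 ∈ [3/35, 8/35) → index 1
j=2: u_2=137/420 ∈ [11/35, 18/35) → index 3
j=3: u_3=197/420 ∈ [11/35, 18/35) → index 3
j=4: u_4=257/420 ∈ [18/35, 24/35) → index 4
j=5: u_5=317/420 ∈ [24/35, 4/5) → index 5
j=6: u_6=377/420 ∈ [4/5, 1) → index 6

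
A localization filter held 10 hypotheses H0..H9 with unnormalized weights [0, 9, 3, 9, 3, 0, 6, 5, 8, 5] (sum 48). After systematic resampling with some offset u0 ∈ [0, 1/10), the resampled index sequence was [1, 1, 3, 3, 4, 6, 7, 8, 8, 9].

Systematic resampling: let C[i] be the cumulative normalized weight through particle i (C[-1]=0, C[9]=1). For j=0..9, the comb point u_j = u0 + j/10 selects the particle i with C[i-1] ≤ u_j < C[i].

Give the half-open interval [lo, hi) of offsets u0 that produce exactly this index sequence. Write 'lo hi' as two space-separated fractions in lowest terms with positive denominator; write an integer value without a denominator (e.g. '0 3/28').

1/20 7/80

C = [0, 3/16, 1/4, 7/16, 1/2, 1/2, 5/8, 35/48, 43/48, 1]
j=0 picked index 1: u0 ∈ [0, 3/16)
j=1 picked index 1: u0 ∈ [-1/10, 7/80)
j=2 picked index 3: u0 ∈ [1/20, 19/80)
j=3 picked index 3: u0 ∈ [-1/20, 11/80)
j=4 picked index 4: u0 ∈ [3/80, 1/10)
j=5 picked index 6: u0 ∈ [0, 1/8)
j=6 picked index 7: u0 ∈ [1/40, 31/240)
j=7 picked index 8: u0 ∈ [7/240, 47/240)
j=8 picked index 8: u0 ∈ [-17/240, 23/240)
j=9 picked index 9: u0 ∈ [-1/240, 1/10)
intersection: [1/20, 7/80)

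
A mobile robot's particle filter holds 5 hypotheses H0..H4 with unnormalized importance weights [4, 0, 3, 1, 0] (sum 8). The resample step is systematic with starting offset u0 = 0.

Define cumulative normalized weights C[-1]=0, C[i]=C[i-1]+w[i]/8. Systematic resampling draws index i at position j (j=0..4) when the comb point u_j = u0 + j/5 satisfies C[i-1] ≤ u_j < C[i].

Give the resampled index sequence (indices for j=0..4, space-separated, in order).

C = [1/2, 1/2, 7/8, 1, 1]
j=0: u_0=0 ∈ [0, 1/2) → index 0
j=1: u_1=1/5 ∈ [0, 1/2) → index 0
j=2: u_2=2/5 ∈ [0, 1/2) → index 0
j=3: u_3=3/5 ∈ [1/2, 7/8) → index 2
j=4: u_4=4/5 ∈ [1/2, 7/8) → index 2

0 0 0 2 2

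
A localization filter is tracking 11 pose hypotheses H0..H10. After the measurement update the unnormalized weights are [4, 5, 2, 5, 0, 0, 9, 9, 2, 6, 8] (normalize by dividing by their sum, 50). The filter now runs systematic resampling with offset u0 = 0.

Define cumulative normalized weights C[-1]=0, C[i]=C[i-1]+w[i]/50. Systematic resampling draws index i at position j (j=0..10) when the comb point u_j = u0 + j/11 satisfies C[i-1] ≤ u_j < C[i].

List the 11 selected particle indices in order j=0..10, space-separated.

C = [2/25, 9/50, 11/50, 8/25, 8/25, 8/25, 1/2, 17/25, 18/25, 21/25, 1]
j=0: u_0=0 ∈ [0, 2/25) → index 0
j=1: u_1=1/11 ∈ [2/25, 9/50) → index 1
j=2: u_2=2/11 ∈ [9/50, 11/50) → index 2
j=3: u_3=3/11 ∈ [11/50, 8/25) → index 3
j=4: u_4=4/11 ∈ [8/25, 1/2) → index 6
j=5: u_5=5/11 ∈ [8/25, 1/2) → index 6
j=6: u_6=6/11 ∈ [1/2, 17/25) → index 7
j=7: u_7=7/11 ∈ [1/2, 17/25) → index 7
j=8: u_8=8/11 ∈ [18/25, 21/25) → index 9
j=9: u_9=9/11 ∈ [18/25, 21/25) → index 9
j=10: u_10=10/11 ∈ [21/25, 1) → index 10

0 1 2 3 6 6 7 7 9 9 10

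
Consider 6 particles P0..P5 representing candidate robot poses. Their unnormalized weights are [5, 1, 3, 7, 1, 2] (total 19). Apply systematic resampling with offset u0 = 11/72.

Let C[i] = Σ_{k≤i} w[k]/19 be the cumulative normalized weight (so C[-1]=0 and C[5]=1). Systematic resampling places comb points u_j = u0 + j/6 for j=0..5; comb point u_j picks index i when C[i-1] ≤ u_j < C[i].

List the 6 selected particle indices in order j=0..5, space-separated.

0 2 3 3 3 5

C = [5/19, 6/19, 9/19, 16/19, 17/19, 1]
j=0: u_0=11/72 ∈ [0, 5/19) → index 0
j=1: u_1=23/72 ∈ [6/19, 9/19) → index 2
j=2: u_2=35/72 ∈ [9/19, 16/19) → index 3
j=3: u_3=47/72 ∈ [9/19, 16/19) → index 3
j=4: u_4=59/72 ∈ [9/19, 16/19) → index 3
j=5: u_5=71/72 ∈ [17/19, 1) → index 5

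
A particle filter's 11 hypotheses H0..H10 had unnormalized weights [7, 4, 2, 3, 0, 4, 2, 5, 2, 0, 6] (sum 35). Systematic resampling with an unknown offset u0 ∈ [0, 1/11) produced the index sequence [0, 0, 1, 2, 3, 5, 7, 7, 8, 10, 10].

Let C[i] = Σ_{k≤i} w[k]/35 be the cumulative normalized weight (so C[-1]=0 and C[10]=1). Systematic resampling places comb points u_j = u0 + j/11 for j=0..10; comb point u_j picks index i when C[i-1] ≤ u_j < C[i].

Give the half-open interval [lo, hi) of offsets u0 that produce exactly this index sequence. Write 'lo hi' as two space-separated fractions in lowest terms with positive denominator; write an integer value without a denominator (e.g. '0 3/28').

C = [1/5, 11/35, 13/35, 16/35, 16/35, 4/7, 22/35, 27/35, 29/35, 29/35, 1]
j=0 picked index 0: u0 ∈ [0, 1/5)
j=1 picked index 0: u0 ∈ [-1/11, 6/55)
j=2 picked index 1: u0 ∈ [1/55, 51/385)
j=3 picked index 2: u0 ∈ [16/385, 38/385)
j=4 picked index 3: u0 ∈ [3/385, 36/385)
j=5 picked index 5: u0 ∈ [1/385, 9/77)
j=6 picked index 7: u0 ∈ [32/385, 87/385)
j=7 picked index 7: u0 ∈ [-3/385, 52/385)
j=8 picked index 8: u0 ∈ [17/385, 39/385)
j=9 picked index 10: u0 ∈ [4/385, 2/11)
j=10 picked index 10: u0 ∈ [-31/385, 1/11)
intersection: [32/385, 1/11)

32/385 1/11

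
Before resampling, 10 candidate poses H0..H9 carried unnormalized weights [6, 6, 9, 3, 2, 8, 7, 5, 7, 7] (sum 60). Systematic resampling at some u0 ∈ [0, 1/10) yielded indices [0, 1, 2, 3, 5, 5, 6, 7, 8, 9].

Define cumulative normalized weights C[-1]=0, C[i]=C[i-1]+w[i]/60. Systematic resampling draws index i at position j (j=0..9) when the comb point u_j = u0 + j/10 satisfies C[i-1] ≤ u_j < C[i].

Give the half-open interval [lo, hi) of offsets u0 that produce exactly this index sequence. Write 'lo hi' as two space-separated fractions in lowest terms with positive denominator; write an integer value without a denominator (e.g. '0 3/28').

C = [1/10, 1/5, 7/20, 2/5, 13/30, 17/30, 41/60, 23/30, 53/60, 1]
j=0 picked index 0: u0 ∈ [0, 1/10)
j=1 picked index 1: u0 ∈ [0, 1/10)
j=2 picked index 2: u0 ∈ [0, 3/20)
j=3 picked index 3: u0 ∈ [1/20, 1/10)
j=4 picked index 5: u0 ∈ [1/30, 1/6)
j=5 picked index 5: u0 ∈ [-1/15, 1/15)
j=6 picked index 6: u0 ∈ [-1/30, 1/12)
j=7 picked index 7: u0 ∈ [-1/60, 1/15)
j=8 picked index 8: u0 ∈ [-1/30, 1/12)
j=9 picked index 9: u0 ∈ [-1/60, 1/10)
intersection: [1/20, 1/15)

1/20 1/15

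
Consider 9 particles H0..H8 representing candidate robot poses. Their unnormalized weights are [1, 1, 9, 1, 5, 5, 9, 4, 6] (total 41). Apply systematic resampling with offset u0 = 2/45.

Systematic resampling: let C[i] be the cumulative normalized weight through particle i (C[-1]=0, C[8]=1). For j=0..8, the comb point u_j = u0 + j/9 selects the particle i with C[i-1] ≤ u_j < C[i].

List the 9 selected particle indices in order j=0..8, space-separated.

C = [1/41, 2/41, 11/41, 12/41, 17/41, 22/41, 31/41, 35/41, 1]
j=0: u_0=2/45 ∈ [1/41, 2/41) → index 1
j=1: u_1=7/45 ∈ [2/41, 11/41) → index 2
j=2: u_2=4/15 ∈ [2/41, 11/41) → index 2
j=3: u_3=17/45 ∈ [12/41, 17/41) → index 4
j=4: u_4=22/45 ∈ [17/41, 22/41) → index 5
j=5: u_5=3/5 ∈ [22/41, 31/41) → index 6
j=6: u_6=32/45 ∈ [22/41, 31/41) → index 6
j=7: u_7=37/45 ∈ [31/41, 35/41) → index 7
j=8: u_8=14/15 ∈ [35/41, 1) → index 8

1 2 2 4 5 6 6 7 8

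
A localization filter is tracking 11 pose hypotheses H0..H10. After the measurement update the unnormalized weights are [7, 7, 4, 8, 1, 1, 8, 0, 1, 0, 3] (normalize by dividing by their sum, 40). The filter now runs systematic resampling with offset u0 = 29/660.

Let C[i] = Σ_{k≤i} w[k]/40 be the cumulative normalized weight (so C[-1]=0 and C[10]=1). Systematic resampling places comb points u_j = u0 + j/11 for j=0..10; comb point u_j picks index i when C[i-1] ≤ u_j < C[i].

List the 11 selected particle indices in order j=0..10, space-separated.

0 0 1 1 2 3 3 5 6 6 10

C = [7/40, 7/20, 9/20, 13/20, 27/40, 7/10, 9/10, 9/10, 37/40, 37/40, 1]
j=0: u_0=29/660 ∈ [0, 7/40) → index 0
j=1: u_1=89/660 ∈ [0, 7/40) → index 0
j=2: u_2=149/660 ∈ [7/40, 7/20) → index 1
j=3: u_3=19/60 ∈ [7/40, 7/20) → index 1
j=4: u_4=269/660 ∈ [7/20, 9/20) → index 2
j=5: u_5=329/660 ∈ [9/20, 13/20) → index 3
j=6: u_6=389/660 ∈ [9/20, 13/20) → index 3
j=7: u_7=449/660 ∈ [27/40, 7/10) → index 5
j=8: u_8=509/660 ∈ [7/10, 9/10) → index 6
j=9: u_9=569/660 ∈ [7/10, 9/10) → index 6
j=10: u_10=629/660 ∈ [37/40, 1) → index 10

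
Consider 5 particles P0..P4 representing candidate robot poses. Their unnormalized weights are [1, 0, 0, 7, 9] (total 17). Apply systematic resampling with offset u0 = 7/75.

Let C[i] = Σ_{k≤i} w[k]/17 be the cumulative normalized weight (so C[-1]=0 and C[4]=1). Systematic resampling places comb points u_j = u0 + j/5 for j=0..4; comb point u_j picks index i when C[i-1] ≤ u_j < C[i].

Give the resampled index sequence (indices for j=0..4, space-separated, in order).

3 3 4 4 4

C = [1/17, 1/17, 1/17, 8/17, 1]
j=0: u_0=7/75 ∈ [1/17, 8/17) → index 3
j=1: u_1=22/75 ∈ [1/17, 8/17) → index 3
j=2: u_2=37/75 ∈ [8/17, 1) → index 4
j=3: u_3=52/75 ∈ [8/17, 1) → index 4
j=4: u_4=67/75 ∈ [8/17, 1) → index 4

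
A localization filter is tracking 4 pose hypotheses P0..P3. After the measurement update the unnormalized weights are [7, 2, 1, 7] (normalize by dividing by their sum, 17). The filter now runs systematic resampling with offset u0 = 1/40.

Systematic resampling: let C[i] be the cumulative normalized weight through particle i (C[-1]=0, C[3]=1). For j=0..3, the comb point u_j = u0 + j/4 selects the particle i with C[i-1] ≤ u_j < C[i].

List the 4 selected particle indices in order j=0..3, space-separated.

C = [7/17, 9/17, 10/17, 1]
j=0: u_0=1/40 ∈ [0, 7/17) → index 0
j=1: u_1=11/40 ∈ [0, 7/17) → index 0
j=2: u_2=21/40 ∈ [7/17, 9/17) → index 1
j=3: u_3=31/40 ∈ [10/17, 1) → index 3

0 0 1 3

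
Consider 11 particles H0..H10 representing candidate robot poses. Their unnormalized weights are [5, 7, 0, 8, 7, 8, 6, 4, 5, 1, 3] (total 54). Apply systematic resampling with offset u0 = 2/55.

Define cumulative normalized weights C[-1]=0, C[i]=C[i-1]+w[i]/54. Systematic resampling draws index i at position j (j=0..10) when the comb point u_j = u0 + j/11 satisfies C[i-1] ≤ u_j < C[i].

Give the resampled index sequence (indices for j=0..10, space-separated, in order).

C = [5/54, 2/9, 2/9, 10/27, 1/2, 35/54, 41/54, 5/6, 25/27, 17/18, 1]
j=0: u_0=2/55 ∈ [0, 5/54) → index 0
j=1: u_1=7/55 ∈ [5/54, 2/9) → index 1
j=2: u_2=12/55 ∈ [5/54, 2/9) → index 1
j=3: u_3=17/55 ∈ [2/9, 10/27) → index 3
j=4: u_4=2/5 ∈ [10/27, 1/2) → index 4
j=5: u_5=27/55 ∈ [10/27, 1/2) → index 4
j=6: u_6=32/55 ∈ [1/2, 35/54) → index 5
j=7: u_7=37/55 ∈ [35/54, 41/54) → index 6
j=8: u_8=42/55 ∈ [41/54, 5/6) → index 7
j=9: u_9=47/55 ∈ [5/6, 25/27) → index 8
j=10: u_10=52/55 ∈ [17/18, 1) → index 10

0 1 1 3 4 4 5 6 7 8 10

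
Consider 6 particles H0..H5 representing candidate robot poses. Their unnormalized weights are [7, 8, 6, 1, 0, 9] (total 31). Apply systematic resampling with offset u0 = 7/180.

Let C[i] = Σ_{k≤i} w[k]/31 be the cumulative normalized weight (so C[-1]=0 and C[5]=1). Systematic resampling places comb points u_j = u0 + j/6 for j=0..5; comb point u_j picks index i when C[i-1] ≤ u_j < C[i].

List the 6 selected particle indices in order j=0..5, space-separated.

0 0 1 2 3 5

C = [7/31, 15/31, 21/31, 22/31, 22/31, 1]
j=0: u_0=7/180 ∈ [0, 7/31) → index 0
j=1: u_1=37/180 ∈ [0, 7/31) → index 0
j=2: u_2=67/180 ∈ [7/31, 15/31) → index 1
j=3: u_3=97/180 ∈ [15/31, 21/31) → index 2
j=4: u_4=127/180 ∈ [21/31, 22/31) → index 3
j=5: u_5=157/180 ∈ [22/31, 1) → index 5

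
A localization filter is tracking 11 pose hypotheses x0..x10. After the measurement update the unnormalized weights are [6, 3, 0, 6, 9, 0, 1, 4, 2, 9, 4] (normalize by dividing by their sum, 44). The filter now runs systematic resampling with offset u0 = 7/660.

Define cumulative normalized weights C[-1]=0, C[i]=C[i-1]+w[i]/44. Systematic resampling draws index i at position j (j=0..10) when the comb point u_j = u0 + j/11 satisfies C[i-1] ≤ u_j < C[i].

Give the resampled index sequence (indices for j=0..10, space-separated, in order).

0 0 1 3 4 4 6 7 9 9 10

C = [3/22, 9/44, 9/44, 15/44, 6/11, 6/11, 25/44, 29/44, 31/44, 10/11, 1]
j=0: u_0=7/660 ∈ [0, 3/22) → index 0
j=1: u_1=67/660 ∈ [0, 3/22) → index 0
j=2: u_2=127/660 ∈ [3/22, 9/44) → index 1
j=3: u_3=17/60 ∈ [9/44, 15/44) → index 3
j=4: u_4=247/660 ∈ [15/44, 6/11) → index 4
j=5: u_5=307/660 ∈ [15/44, 6/11) → index 4
j=6: u_6=367/660 ∈ [6/11, 25/44) → index 6
j=7: u_7=427/660 ∈ [25/44, 29/44) → index 7
j=8: u_8=487/660 ∈ [31/44, 10/11) → index 9
j=9: u_9=547/660 ∈ [31/44, 10/11) → index 9
j=10: u_10=607/660 ∈ [10/11, 1) → index 10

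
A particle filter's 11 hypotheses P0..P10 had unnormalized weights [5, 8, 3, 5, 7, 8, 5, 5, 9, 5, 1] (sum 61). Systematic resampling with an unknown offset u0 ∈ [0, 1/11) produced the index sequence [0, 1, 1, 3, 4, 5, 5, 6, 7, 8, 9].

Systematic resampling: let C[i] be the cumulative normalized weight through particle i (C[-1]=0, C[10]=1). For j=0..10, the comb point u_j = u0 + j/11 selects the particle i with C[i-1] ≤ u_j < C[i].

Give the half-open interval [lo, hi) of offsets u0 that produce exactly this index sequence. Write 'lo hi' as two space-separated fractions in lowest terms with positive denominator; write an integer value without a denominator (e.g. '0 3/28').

3/671 18/671

C = [5/61, 13/61, 16/61, 21/61, 28/61, 36/61, 41/61, 46/61, 55/61, 60/61, 1]
j=0 picked index 0: u0 ∈ [0, 5/61)
j=1 picked index 1: u0 ∈ [-6/671, 82/671)
j=2 picked index 1: u0 ∈ [-67/671, 21/671)
j=3 picked index 3: u0 ∈ [-7/671, 48/671)
j=4 picked index 4: u0 ∈ [-13/671, 64/671)
j=5 picked index 5: u0 ∈ [3/671, 91/671)
j=6 picked index 5: u0 ∈ [-58/671, 30/671)
j=7 picked index 6: u0 ∈ [-31/671, 24/671)
j=8 picked index 7: u0 ∈ [-37/671, 18/671)
j=9 picked index 8: u0 ∈ [-43/671, 56/671)
j=10 picked index 9: u0 ∈ [-5/671, 50/671)
intersection: [3/671, 18/671)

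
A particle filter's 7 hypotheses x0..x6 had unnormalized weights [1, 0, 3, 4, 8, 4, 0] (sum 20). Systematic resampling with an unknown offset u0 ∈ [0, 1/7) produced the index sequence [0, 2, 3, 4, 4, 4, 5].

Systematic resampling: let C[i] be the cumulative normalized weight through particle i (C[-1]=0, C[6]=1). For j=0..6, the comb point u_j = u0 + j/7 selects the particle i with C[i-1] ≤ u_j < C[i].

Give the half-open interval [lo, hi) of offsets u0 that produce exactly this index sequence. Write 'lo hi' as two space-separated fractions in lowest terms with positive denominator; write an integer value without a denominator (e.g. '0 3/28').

0 1/20

C = [1/20, 1/20, 1/5, 2/5, 4/5, 1, 1]
j=0 picked index 0: u0 ∈ [0, 1/20)
j=1 picked index 2: u0 ∈ [-13/140, 2/35)
j=2 picked index 3: u0 ∈ [-3/35, 4/35)
j=3 picked index 4: u0 ∈ [-1/35, 13/35)
j=4 picked index 4: u0 ∈ [-6/35, 8/35)
j=5 picked index 4: u0 ∈ [-11/35, 3/35)
j=6 picked index 5: u0 ∈ [-2/35, 1/7)
intersection: [0, 1/20)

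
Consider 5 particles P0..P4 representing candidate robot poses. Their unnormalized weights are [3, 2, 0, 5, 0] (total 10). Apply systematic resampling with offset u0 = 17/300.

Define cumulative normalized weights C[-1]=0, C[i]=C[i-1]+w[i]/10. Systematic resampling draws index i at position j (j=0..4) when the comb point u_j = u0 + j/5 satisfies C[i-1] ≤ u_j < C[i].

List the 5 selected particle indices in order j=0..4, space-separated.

0 0 1 3 3

C = [3/10, 1/2, 1/2, 1, 1]
j=0: u_0=17/300 ∈ [0, 3/10) → index 0
j=1: u_1=77/300 ∈ [0, 3/10) → index 0
j=2: u_2=137/300 ∈ [3/10, 1/2) → index 1
j=3: u_3=197/300 ∈ [1/2, 1) → index 3
j=4: u_4=257/300 ∈ [1/2, 1) → index 3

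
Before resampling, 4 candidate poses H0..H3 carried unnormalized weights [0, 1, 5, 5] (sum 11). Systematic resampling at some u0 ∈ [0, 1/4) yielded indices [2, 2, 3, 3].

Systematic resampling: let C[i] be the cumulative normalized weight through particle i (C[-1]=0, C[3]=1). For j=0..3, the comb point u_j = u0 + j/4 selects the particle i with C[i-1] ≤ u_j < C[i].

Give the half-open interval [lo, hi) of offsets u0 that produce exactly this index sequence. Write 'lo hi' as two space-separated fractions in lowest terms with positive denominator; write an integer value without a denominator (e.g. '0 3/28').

C = [0, 1/11, 6/11, 1]
j=0 picked index 2: u0 ∈ [1/11, 6/11)
j=1 picked index 2: u0 ∈ [-7/44, 13/44)
j=2 picked index 3: u0 ∈ [1/22, 1/2)
j=3 picked index 3: u0 ∈ [-9/44, 1/4)
intersection: [1/11, 1/4)

1/11 1/4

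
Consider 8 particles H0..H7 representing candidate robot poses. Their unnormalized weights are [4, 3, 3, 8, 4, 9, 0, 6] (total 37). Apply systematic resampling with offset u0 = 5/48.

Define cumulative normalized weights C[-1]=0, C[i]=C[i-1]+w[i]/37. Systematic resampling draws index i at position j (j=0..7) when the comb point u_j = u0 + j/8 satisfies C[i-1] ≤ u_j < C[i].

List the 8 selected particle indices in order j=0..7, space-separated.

C = [4/37, 7/37, 10/37, 18/37, 22/37, 31/37, 31/37, 1]
j=0: u_0=5/48 ∈ [0, 4/37) → index 0
j=1: u_1=11/48 ∈ [7/37, 10/37) → index 2
j=2: u_2=17/48 ∈ [10/37, 18/37) → index 3
j=3: u_3=23/48 ∈ [10/37, 18/37) → index 3
j=4: u_4=29/48 ∈ [22/37, 31/37) → index 5
j=5: u_5=35/48 ∈ [22/37, 31/37) → index 5
j=6: u_6=41/48 ∈ [31/37, 1) → index 7
j=7: u_7=47/48 ∈ [31/37, 1) → index 7

0 2 3 3 5 5 7 7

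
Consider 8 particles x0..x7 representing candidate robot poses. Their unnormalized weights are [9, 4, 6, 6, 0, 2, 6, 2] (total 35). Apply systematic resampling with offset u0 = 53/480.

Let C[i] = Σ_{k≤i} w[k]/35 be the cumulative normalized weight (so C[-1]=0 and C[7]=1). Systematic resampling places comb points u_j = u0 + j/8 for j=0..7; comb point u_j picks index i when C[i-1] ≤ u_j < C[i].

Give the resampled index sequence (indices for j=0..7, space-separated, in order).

C = [9/35, 13/35, 19/35, 5/7, 5/7, 27/35, 33/35, 1]
j=0: u_0=53/480 ∈ [0, 9/35) → index 0
j=1: u_1=113/480 ∈ [0, 9/35) → index 0
j=2: u_2=173/480 ∈ [9/35, 13/35) → index 1
j=3: u_3=233/480 ∈ [13/35, 19/35) → index 2
j=4: u_4=293/480 ∈ [19/35, 5/7) → index 3
j=5: u_5=353/480 ∈ [5/7, 27/35) → index 5
j=6: u_6=413/480 ∈ [27/35, 33/35) → index 6
j=7: u_7=473/480 ∈ [33/35, 1) → index 7

0 0 1 2 3 5 6 7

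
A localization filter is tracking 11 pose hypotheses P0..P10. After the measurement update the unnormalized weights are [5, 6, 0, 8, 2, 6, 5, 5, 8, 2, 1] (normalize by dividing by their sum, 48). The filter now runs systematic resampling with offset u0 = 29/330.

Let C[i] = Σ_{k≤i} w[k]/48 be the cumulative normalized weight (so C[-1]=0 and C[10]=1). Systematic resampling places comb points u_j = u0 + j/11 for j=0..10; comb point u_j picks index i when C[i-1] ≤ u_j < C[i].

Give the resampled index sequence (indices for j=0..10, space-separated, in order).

0 1 3 3 5 5 6 7 8 8 10

C = [5/48, 11/48, 11/48, 19/48, 7/16, 9/16, 2/3, 37/48, 15/16, 47/48, 1]
j=0: u_0=29/330 ∈ [0, 5/48) → index 0
j=1: u_1=59/330 ∈ [5/48, 11/48) → index 1
j=2: u_2=89/330 ∈ [11/48, 19/48) → index 3
j=3: u_3=119/330 ∈ [11/48, 19/48) → index 3
j=4: u_4=149/330 ∈ [7/16, 9/16) → index 5
j=5: u_5=179/330 ∈ [7/16, 9/16) → index 5
j=6: u_6=19/30 ∈ [9/16, 2/3) → index 6
j=7: u_7=239/330 ∈ [2/3, 37/48) → index 7
j=8: u_8=269/330 ∈ [37/48, 15/16) → index 8
j=9: u_9=299/330 ∈ [37/48, 15/16) → index 8
j=10: u_10=329/330 ∈ [47/48, 1) → index 10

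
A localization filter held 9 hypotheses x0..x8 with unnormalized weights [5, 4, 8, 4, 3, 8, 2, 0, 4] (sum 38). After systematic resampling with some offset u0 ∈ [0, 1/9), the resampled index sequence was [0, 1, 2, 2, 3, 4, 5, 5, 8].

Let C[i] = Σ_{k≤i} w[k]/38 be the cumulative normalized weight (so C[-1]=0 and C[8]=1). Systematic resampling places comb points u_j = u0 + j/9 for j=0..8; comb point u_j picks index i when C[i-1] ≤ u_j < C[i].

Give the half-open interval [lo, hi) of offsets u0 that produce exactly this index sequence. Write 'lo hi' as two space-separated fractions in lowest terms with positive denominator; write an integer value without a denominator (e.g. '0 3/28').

7/342 11/171

C = [5/38, 9/38, 17/38, 21/38, 12/19, 16/19, 17/19, 17/19, 1]
j=0 picked index 0: u0 ∈ [0, 5/38)
j=1 picked index 1: u0 ∈ [7/342, 43/342)
j=2 picked index 2: u0 ∈ [5/342, 77/342)
j=3 picked index 2: u0 ∈ [-11/114, 13/114)
j=4 picked index 3: u0 ∈ [1/342, 37/342)
j=5 picked index 4: u0 ∈ [-1/342, 13/171)
j=6 picked index 5: u0 ∈ [-2/57, 10/57)
j=7 picked index 5: u0 ∈ [-25/171, 11/171)
j=8 picked index 8: u0 ∈ [1/171, 1/9)
intersection: [7/342, 11/171)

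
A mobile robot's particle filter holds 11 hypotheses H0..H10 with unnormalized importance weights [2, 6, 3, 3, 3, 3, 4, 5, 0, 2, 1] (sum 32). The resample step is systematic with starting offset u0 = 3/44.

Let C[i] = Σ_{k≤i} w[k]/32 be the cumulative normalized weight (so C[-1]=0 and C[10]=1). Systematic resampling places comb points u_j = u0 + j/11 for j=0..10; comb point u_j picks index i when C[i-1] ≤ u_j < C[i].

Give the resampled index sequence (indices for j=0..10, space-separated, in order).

1 1 2 2 3 4 5 6 7 7 10

C = [1/16, 1/4, 11/32, 7/16, 17/32, 5/8, 3/4, 29/32, 29/32, 31/32, 1]
j=0: u_0=3/44 ∈ [1/16, 1/4) → index 1
j=1: u_1=7/44 ∈ [1/16, 1/4) → index 1
j=2: u_2=1/4 ∈ [1/4, 11/32) → index 2
j=3: u_3=15/44 ∈ [1/4, 11/32) → index 2
j=4: u_4=19/44 ∈ [11/32, 7/16) → index 3
j=5: u_5=23/44 ∈ [7/16, 17/32) → index 4
j=6: u_6=27/44 ∈ [17/32, 5/8) → index 5
j=7: u_7=31/44 ∈ [5/8, 3/4) → index 6
j=8: u_8=35/44 ∈ [3/4, 29/32) → index 7
j=9: u_9=39/44 ∈ [3/4, 29/32) → index 7
j=10: u_10=43/44 ∈ [31/32, 1) → index 10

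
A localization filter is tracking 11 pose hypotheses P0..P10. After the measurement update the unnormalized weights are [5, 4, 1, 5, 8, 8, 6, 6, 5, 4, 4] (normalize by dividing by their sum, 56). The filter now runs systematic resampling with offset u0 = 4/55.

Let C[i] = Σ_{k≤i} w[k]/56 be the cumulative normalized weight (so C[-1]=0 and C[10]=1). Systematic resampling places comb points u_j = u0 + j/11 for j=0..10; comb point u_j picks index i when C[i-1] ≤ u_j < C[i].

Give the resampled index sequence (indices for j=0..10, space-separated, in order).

C = [5/56, 9/56, 5/28, 15/56, 23/56, 31/56, 37/56, 43/56, 6/7, 13/14, 1]
j=0: u_0=4/55 ∈ [0, 5/56) → index 0
j=1: u_1=9/55 ∈ [9/56, 5/28) → index 2
j=2: u_2=14/55 ∈ [5/28, 15/56) → index 3
j=3: u_3=19/55 ∈ [15/56, 23/56) → index 4
j=4: u_4=24/55 ∈ [23/56, 31/56) → index 5
j=5: u_5=29/55 ∈ [23/56, 31/56) → index 5
j=6: u_6=34/55 ∈ [31/56, 37/56) → index 6
j=7: u_7=39/55 ∈ [37/56, 43/56) → index 7
j=8: u_8=4/5 ∈ [43/56, 6/7) → index 8
j=9: u_9=49/55 ∈ [6/7, 13/14) → index 9
j=10: u_10=54/55 ∈ [13/14, 1) → index 10

0 2 3 4 5 5 6 7 8 9 10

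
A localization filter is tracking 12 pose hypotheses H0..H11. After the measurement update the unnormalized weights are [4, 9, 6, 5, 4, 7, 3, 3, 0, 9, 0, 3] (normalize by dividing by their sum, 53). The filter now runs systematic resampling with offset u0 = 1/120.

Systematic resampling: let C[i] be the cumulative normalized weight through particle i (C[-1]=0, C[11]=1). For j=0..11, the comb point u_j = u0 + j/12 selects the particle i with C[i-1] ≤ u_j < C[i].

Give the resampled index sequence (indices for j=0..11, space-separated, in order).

0 1 1 2 2 3 4 5 6 7 9 9

C = [4/53, 13/53, 19/53, 24/53, 28/53, 35/53, 38/53, 41/53, 41/53, 50/53, 50/53, 1]
j=0: u_0=1/120 ∈ [0, 4/53) → index 0
j=1: u_1=11/120 ∈ [4/53, 13/53) → index 1
j=2: u_2=7/40 ∈ [4/53, 13/53) → index 1
j=3: u_3=31/120 ∈ [13/53, 19/53) → index 2
j=4: u_4=41/120 ∈ [13/53, 19/53) → index 2
j=5: u_5=17/40 ∈ [19/53, 24/53) → index 3
j=6: u_6=61/120 ∈ [24/53, 28/53) → index 4
j=7: u_7=71/120 ∈ [28/53, 35/53) → index 5
j=8: u_8=27/40 ∈ [35/53, 38/53) → index 6
j=9: u_9=91/120 ∈ [38/53, 41/53) → index 7
j=10: u_10=101/120 ∈ [41/53, 50/53) → index 9
j=11: u_11=37/40 ∈ [41/53, 50/53) → index 9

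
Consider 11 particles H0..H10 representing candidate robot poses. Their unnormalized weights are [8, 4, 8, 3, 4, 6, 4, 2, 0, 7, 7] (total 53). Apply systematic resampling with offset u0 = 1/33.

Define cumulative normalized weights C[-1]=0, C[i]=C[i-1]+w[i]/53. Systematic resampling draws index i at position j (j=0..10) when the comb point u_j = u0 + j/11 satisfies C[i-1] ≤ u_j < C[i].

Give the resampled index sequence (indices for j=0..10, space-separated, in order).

0 0 1 2 3 4 5 6 9 9 10

C = [8/53, 12/53, 20/53, 23/53, 27/53, 33/53, 37/53, 39/53, 39/53, 46/53, 1]
j=0: u_0=1/33 ∈ [0, 8/53) → index 0
j=1: u_1=4/33 ∈ [0, 8/53) → index 0
j=2: u_2=7/33 ∈ [8/53, 12/53) → index 1
j=3: u_3=10/33 ∈ [12/53, 20/53) → index 2
j=4: u_4=13/33 ∈ [20/53, 23/53) → index 3
j=5: u_5=16/33 ∈ [23/53, 27/53) → index 4
j=6: u_6=19/33 ∈ [27/53, 33/53) → index 5
j=7: u_7=2/3 ∈ [33/53, 37/53) → index 6
j=8: u_8=25/33 ∈ [39/53, 46/53) → index 9
j=9: u_9=28/33 ∈ [39/53, 46/53) → index 9
j=10: u_10=31/33 ∈ [46/53, 1) → index 10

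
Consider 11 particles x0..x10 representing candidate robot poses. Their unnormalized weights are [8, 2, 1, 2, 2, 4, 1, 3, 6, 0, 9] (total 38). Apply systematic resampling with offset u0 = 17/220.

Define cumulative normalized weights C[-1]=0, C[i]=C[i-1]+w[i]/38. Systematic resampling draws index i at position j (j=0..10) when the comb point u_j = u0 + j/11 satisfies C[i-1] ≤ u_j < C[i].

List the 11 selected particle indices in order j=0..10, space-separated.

C = [4/19, 5/19, 11/38, 13/38, 15/38, 1/2, 10/19, 23/38, 29/38, 29/38, 1]
j=0: u_0=17/220 ∈ [0, 4/19) → index 0
j=1: u_1=37/220 ∈ [0, 4/19) → index 0
j=2: u_2=57/220 ∈ [4/19, 5/19) → index 1
j=3: u_3=7/20 ∈ [13/38, 15/38) → index 4
j=4: u_4=97/220 ∈ [15/38, 1/2) → index 5
j=5: u_5=117/220 ∈ [10/19, 23/38) → index 7
j=6: u_6=137/220 ∈ [23/38, 29/38) → index 8
j=7: u_7=157/220 ∈ [23/38, 29/38) → index 8
j=8: u_8=177/220 ∈ [29/38, 1) → index 10
j=9: u_9=197/220 ∈ [29/38, 1) → index 10
j=10: u_10=217/220 ∈ [29/38, 1) → index 10

0 0 1 4 5 7 8 8 10 10 10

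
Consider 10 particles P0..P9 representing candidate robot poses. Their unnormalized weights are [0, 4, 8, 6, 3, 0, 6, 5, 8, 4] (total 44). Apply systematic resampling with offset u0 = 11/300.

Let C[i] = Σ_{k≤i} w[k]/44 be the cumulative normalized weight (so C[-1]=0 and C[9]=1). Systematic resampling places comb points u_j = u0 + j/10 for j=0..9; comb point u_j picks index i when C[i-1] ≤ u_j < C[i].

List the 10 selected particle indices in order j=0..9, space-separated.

C = [0, 1/11, 3/11, 9/22, 21/44, 21/44, 27/44, 8/11, 10/11, 1]
j=0: u_0=11/300 ∈ [0, 1/11) → index 1
j=1: u_1=41/300 ∈ [1/11, 3/11) → index 2
j=2: u_2=71/300 ∈ [1/11, 3/11) → index 2
j=3: u_3=101/300 ∈ [3/11, 9/22) → index 3
j=4: u_4=131/300 ∈ [9/22, 21/44) → index 4
j=5: u_5=161/300 ∈ [21/44, 27/44) → index 6
j=6: u_6=191/300 ∈ [27/44, 8/11) → index 7
j=7: u_7=221/300 ∈ [8/11, 10/11) → index 8
j=8: u_8=251/300 ∈ [8/11, 10/11) → index 8
j=9: u_9=281/300 ∈ [10/11, 1) → index 9

1 2 2 3 4 6 7 8 8 9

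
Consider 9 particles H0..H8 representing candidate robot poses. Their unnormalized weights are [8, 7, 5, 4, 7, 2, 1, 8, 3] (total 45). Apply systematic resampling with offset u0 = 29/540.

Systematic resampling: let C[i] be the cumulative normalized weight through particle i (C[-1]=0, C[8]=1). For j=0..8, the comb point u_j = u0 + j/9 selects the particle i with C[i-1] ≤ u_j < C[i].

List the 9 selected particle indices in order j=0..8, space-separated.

C = [8/45, 1/3, 4/9, 8/15, 31/45, 11/15, 34/45, 14/15, 1]
j=0: u_0=29/540 ∈ [0, 8/45) → index 0
j=1: u_1=89/540 ∈ [0, 8/45) → index 0
j=2: u_2=149/540 ∈ [8/45, 1/3) → index 1
j=3: u_3=209/540 ∈ [1/3, 4/9) → index 2
j=4: u_4=269/540 ∈ [4/9, 8/15) → index 3
j=5: u_5=329/540 ∈ [8/15, 31/45) → index 4
j=6: u_6=389/540 ∈ [31/45, 11/15) → index 5
j=7: u_7=449/540 ∈ [34/45, 14/15) → index 7
j=8: u_8=509/540 ∈ [14/15, 1) → index 8

0 0 1 2 3 4 5 7 8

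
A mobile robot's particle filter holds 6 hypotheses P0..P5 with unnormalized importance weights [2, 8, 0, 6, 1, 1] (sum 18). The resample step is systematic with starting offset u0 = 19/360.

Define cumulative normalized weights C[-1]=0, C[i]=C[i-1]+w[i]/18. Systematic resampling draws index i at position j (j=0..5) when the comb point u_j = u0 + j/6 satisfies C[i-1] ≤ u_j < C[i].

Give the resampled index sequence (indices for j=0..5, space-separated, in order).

0 1 1 1 3 3

C = [1/9, 5/9, 5/9, 8/9, 17/18, 1]
j=0: u_0=19/360 ∈ [0, 1/9) → index 0
j=1: u_1=79/360 ∈ [1/9, 5/9) → index 1
j=2: u_2=139/360 ∈ [1/9, 5/9) → index 1
j=3: u_3=199/360 ∈ [1/9, 5/9) → index 1
j=4: u_4=259/360 ∈ [5/9, 8/9) → index 3
j=5: u_5=319/360 ∈ [5/9, 8/9) → index 3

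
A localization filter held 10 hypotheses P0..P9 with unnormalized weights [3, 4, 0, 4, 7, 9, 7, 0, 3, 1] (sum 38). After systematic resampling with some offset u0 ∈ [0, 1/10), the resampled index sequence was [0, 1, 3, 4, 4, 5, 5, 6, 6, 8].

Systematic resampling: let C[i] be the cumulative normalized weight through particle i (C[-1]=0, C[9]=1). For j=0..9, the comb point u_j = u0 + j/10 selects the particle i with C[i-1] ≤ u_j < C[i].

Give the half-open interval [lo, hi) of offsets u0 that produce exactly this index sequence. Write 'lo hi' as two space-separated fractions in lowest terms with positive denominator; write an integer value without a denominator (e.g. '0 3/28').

1/95 7/95

C = [3/38, 7/38, 7/38, 11/38, 9/19, 27/38, 17/19, 17/19, 37/38, 1]
j=0 picked index 0: u0 ∈ [0, 3/38)
j=1 picked index 1: u0 ∈ [-2/95, 8/95)
j=2 picked index 3: u0 ∈ [-3/190, 17/190)
j=3 picked index 4: u0 ∈ [-1/95, 33/190)
j=4 picked index 4: u0 ∈ [-21/190, 7/95)
j=5 picked index 5: u0 ∈ [-1/38, 4/19)
j=6 picked index 5: u0 ∈ [-12/95, 21/190)
j=7 picked index 6: u0 ∈ [1/95, 37/190)
j=8 picked index 6: u0 ∈ [-17/190, 9/95)
j=9 picked index 8: u0 ∈ [-1/190, 7/95)
intersection: [1/95, 7/95)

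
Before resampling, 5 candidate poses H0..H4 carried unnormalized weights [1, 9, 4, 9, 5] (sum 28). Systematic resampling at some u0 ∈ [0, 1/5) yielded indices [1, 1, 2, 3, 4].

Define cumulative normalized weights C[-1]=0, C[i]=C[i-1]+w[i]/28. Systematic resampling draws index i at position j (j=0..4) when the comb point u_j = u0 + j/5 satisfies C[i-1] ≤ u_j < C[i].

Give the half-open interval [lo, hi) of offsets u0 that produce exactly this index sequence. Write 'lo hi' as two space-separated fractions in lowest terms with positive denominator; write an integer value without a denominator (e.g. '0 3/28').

C = [1/28, 5/14, 1/2, 23/28, 1]
j=0 picked index 1: u0 ∈ [1/28, 5/14)
j=1 picked index 1: u0 ∈ [-23/140, 11/70)
j=2 picked index 2: u0 ∈ [-3/70, 1/10)
j=3 picked index 3: u0 ∈ [-1/10, 31/140)
j=4 picked index 4: u0 ∈ [3/140, 1/5)
intersection: [1/28, 1/10)

1/28 1/10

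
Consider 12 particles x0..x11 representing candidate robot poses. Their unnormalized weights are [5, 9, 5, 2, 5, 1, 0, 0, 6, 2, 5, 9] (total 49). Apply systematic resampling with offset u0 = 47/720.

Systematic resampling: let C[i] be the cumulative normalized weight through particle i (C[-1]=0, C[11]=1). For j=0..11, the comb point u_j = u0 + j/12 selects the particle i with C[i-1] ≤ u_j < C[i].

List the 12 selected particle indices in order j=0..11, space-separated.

0 1 1 2 3 4 8 8 10 10 11 11

C = [5/49, 2/7, 19/49, 3/7, 26/49, 27/49, 27/49, 27/49, 33/49, 5/7, 40/49, 1]
j=0: u_0=47/720 ∈ [0, 5/49) → index 0
j=1: u_1=107/720 ∈ [5/49, 2/7) → index 1
j=2: u_2=167/720 ∈ [5/49, 2/7) → index 1
j=3: u_3=227/720 ∈ [2/7, 19/49) → index 2
j=4: u_4=287/720 ∈ [19/49, 3/7) → index 3
j=5: u_5=347/720 ∈ [3/7, 26/49) → index 4
j=6: u_6=407/720 ∈ [27/49, 33/49) → index 8
j=7: u_7=467/720 ∈ [27/49, 33/49) → index 8
j=8: u_8=527/720 ∈ [5/7, 40/49) → index 10
j=9: u_9=587/720 ∈ [5/7, 40/49) → index 10
j=10: u_10=647/720 ∈ [40/49, 1) → index 11
j=11: u_11=707/720 ∈ [40/49, 1) → index 11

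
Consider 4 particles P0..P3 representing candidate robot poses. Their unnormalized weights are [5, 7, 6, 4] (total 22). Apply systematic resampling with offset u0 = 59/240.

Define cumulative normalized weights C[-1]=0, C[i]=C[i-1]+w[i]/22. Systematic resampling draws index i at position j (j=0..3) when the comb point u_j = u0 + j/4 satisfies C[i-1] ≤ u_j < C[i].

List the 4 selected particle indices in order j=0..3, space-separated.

C = [5/22, 6/11, 9/11, 1]
j=0: u_0=59/240 ∈ [5/22, 6/11) → index 1
j=1: u_1=119/240 ∈ [5/22, 6/11) → index 1
j=2: u_2=179/240 ∈ [6/11, 9/11) → index 2
j=3: u_3=239/240 ∈ [9/11, 1) → index 3

1 1 2 3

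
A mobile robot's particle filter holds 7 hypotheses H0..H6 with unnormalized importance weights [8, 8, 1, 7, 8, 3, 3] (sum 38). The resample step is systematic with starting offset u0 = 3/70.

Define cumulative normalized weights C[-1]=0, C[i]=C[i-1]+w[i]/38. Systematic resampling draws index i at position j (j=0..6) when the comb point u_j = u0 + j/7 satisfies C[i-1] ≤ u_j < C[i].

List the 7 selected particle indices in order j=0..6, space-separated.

C = [4/19, 8/19, 17/38, 12/19, 16/19, 35/38, 1]
j=0: u_0=3/70 ∈ [0, 4/19) → index 0
j=1: u_1=13/70 ∈ [0, 4/19) → index 0
j=2: u_2=23/70 ∈ [4/19, 8/19) → index 1
j=3: u_3=33/70 ∈ [17/38, 12/19) → index 3
j=4: u_4=43/70 ∈ [17/38, 12/19) → index 3
j=5: u_5=53/70 ∈ [12/19, 16/19) → index 4
j=6: u_6=9/10 ∈ [16/19, 35/38) → index 5

0 0 1 3 3 4 5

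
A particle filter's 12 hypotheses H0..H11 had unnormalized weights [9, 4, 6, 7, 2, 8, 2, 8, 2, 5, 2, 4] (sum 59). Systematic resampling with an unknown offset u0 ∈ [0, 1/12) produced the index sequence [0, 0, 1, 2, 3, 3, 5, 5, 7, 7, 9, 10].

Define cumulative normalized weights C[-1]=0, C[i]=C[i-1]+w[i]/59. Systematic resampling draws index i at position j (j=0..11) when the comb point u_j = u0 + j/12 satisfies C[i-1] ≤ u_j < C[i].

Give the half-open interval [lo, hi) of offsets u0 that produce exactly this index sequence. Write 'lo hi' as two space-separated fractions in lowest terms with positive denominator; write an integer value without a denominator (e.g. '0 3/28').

C = [9/59, 13/59, 19/59, 26/59, 28/59, 36/59, 38/59, 46/59, 48/59, 53/59, 55/59, 1]
j=0 picked index 0: u0 ∈ [0, 9/59)
j=1 picked index 0: u0 ∈ [-1/12, 49/708)
j=2 picked index 1: u0 ∈ [-5/354, 19/354)
j=3 picked index 2: u0 ∈ [-7/236, 17/236)
j=4 picked index 3: u0 ∈ [-2/177, 19/177)
j=5 picked index 3: u0 ∈ [-67/708, 17/708)
j=6 picked index 5: u0 ∈ [-3/118, 13/118)
j=7 picked index 5: u0 ∈ [-77/708, 19/708)
j=8 picked index 7: u0 ∈ [-4/177, 20/177)
j=9 picked index 7: u0 ∈ [-25/236, 7/236)
j=10 picked index 9: u0 ∈ [-7/354, 23/354)
j=11 picked index 10: u0 ∈ [-13/708, 11/708)
intersection: [0, 11/708)

0 11/708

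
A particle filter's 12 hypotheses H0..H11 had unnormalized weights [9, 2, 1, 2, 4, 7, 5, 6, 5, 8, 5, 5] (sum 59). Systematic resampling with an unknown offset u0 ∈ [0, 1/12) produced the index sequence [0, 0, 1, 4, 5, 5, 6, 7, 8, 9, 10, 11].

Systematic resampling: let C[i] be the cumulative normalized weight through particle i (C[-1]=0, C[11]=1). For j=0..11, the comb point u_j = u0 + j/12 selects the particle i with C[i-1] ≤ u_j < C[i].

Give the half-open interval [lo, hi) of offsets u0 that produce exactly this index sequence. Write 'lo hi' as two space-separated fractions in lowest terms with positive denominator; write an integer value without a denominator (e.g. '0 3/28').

0 5/708

C = [9/59, 11/59, 12/59, 14/59, 18/59, 25/59, 30/59, 36/59, 41/59, 49/59, 54/59, 1]
j=0 picked index 0: u0 ∈ [0, 9/59)
j=1 picked index 0: u0 ∈ [-1/12, 49/708)
j=2 picked index 1: u0 ∈ [-5/354, 7/354)
j=3 picked index 4: u0 ∈ [-3/236, 13/236)
j=4 picked index 5: u0 ∈ [-5/177, 16/177)
j=5 picked index 5: u0 ∈ [-79/708, 5/708)
j=6 picked index 6: u0 ∈ [-9/118, 1/118)
j=7 picked index 7: u0 ∈ [-53/708, 19/708)
j=8 picked index 8: u0 ∈ [-10/177, 5/177)
j=9 picked index 9: u0 ∈ [-13/236, 19/236)
j=10 picked index 10: u0 ∈ [-1/354, 29/354)
j=11 picked index 11: u0 ∈ [-1/708, 1/12)
intersection: [0, 5/708)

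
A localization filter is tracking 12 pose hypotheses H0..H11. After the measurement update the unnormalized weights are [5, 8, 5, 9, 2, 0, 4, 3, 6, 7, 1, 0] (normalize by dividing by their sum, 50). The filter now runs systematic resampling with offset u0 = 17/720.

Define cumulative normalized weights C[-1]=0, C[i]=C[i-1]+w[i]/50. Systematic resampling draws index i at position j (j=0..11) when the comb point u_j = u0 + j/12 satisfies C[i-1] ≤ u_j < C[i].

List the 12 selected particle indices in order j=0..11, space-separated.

0 1 1 2 2 3 3 6 7 8 9 9

C = [1/10, 13/50, 9/25, 27/50, 29/50, 29/50, 33/50, 18/25, 21/25, 49/50, 1, 1]
j=0: u_0=17/720 ∈ [0, 1/10) → index 0
j=1: u_1=77/720 ∈ [1/10, 13/50) → index 1
j=2: u_2=137/720 ∈ [1/10, 13/50) → index 1
j=3: u_3=197/720 ∈ [13/50, 9/25) → index 2
j=4: u_4=257/720 ∈ [13/50, 9/25) → index 2
j=5: u_5=317/720 ∈ [9/25, 27/50) → index 3
j=6: u_6=377/720 ∈ [9/25, 27/50) → index 3
j=7: u_7=437/720 ∈ [29/50, 33/50) → index 6
j=8: u_8=497/720 ∈ [33/50, 18/25) → index 7
j=9: u_9=557/720 ∈ [18/25, 21/25) → index 8
j=10: u_10=617/720 ∈ [21/25, 49/50) → index 9
j=11: u_11=677/720 ∈ [21/25, 49/50) → index 9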